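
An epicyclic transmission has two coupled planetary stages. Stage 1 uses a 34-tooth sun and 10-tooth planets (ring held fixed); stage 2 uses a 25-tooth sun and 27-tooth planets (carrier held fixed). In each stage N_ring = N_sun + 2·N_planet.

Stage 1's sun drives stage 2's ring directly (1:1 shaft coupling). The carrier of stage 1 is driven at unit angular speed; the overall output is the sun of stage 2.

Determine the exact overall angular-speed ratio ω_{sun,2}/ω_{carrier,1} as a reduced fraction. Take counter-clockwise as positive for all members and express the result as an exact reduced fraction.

-3476/425

Stage 1: N_ring = 34 + 2·10 = 54
Stage 1: 34(ω_s−ω_c) = −54(ω_r−ω_c),  ω_r=0, ω_c=1
Stage 1: ω_s = 1 − (54/34)(0−1) = 44/17
  ⇒ ω_s¹/ω_c¹ = 44/17
Stage 2: N_ring = 25 + 2·27 = 79
Stage 2: 25(ω_s−ω_c) = −79(ω_r−ω_c),  ω_c=0, ω_r=1
Stage 2: ω_s = 0 − (79/25)(1−0) = -79/25
  ⇒ ω_s²/ω_r² = -79/25
Coupling ω_r² = ω_s¹ ⇒ overall = 44/17 × -79/25 = -3476/425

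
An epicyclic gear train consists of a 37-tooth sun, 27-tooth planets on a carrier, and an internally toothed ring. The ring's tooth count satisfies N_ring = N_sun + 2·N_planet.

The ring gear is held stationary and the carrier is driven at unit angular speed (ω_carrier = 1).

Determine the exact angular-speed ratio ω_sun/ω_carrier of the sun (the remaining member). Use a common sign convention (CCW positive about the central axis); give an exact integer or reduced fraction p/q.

128/37

N_ring = 37 + 2·27 = 91
37(ω_s−ω_c) = −91(ω_r−ω_c),  ω_r=0, ω_c=1
ω_s = 1 − (91/37)(0−1) = 128/37
ω_s/ω_c = 128/37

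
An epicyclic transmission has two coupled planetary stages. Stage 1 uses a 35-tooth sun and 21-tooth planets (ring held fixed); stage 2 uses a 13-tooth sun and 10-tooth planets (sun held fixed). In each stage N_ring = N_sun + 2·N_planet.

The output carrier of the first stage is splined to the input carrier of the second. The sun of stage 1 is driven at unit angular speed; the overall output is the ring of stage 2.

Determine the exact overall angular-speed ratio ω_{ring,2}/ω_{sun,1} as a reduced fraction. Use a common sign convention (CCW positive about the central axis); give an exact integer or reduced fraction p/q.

115/264

Stage 1: N_ring = 35 + 2·21 = 77
Stage 1: 35(ω_s−ω_c) = −77(ω_r−ω_c),  ω_r=0, ω_s=1
Stage 1: 35(1−ω_c) = −77(0−ω_c)  ⇒  112ω_c = 35  ⇒  ω_c = 5/16
  ⇒ ω_c¹/ω_s¹ = 5/16
Stage 2: N_ring = 13 + 2·10 = 33
Stage 2: 13(ω_s−ω_c) = −33(ω_r−ω_c),  ω_s=0, ω_c=1
Stage 2: ω_r = 1 − (13/33)(0−1) = 46/33
  ⇒ ω_r²/ω_c² = 46/33
Coupling ω_c² = ω_c¹ ⇒ overall = 5/16 × 46/33 = 115/264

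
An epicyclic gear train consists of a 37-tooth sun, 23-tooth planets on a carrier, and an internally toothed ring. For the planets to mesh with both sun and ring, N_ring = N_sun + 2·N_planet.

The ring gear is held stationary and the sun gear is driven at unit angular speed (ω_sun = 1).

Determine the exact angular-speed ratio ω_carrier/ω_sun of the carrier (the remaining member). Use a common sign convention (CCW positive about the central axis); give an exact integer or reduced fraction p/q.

N_ring = 37 + 2·23 = 83
37(ω_s−ω_c) = −83(ω_r−ω_c),  ω_r=0, ω_s=1
37(1−ω_c) = −83(0−ω_c)  ⇒  120ω_c = 37  ⇒  ω_c = 37/120
ω_c/ω_s = 37/120

37/120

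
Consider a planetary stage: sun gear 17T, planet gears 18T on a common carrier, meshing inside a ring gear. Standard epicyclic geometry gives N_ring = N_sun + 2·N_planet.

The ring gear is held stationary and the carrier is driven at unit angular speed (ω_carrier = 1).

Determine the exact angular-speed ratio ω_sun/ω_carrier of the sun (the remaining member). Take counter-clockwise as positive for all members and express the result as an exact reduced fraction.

70/17

N_ring = 17 + 2·18 = 53
17(ω_s−ω_c) = −53(ω_r−ω_c),  ω_r=0, ω_c=1
ω_s = 1 − (53/17)(0−1) = 70/17
ω_s/ω_c = 70/17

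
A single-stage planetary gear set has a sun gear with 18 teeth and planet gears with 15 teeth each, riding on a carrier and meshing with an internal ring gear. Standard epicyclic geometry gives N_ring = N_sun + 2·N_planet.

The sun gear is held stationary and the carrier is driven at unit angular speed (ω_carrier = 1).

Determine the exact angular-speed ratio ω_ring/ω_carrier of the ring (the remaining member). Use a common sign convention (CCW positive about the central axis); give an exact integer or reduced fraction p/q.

11/8

N_ring = 18 + 2·15 = 48
18(ω_s−ω_c) = −48(ω_r−ω_c),  ω_s=0, ω_c=1
ω_r = 1 − (18/48)(0−1) = 11/8
ω_r/ω_c = 11/8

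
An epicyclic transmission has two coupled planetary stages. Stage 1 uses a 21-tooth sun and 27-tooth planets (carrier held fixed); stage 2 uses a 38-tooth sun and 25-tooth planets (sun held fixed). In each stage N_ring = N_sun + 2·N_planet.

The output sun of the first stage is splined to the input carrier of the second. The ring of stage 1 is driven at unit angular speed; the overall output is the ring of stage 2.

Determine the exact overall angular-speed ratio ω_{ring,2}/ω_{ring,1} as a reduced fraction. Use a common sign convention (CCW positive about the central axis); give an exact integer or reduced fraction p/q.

Stage 1: N_ring = 21 + 2·27 = 75
Stage 1: 21(ω_s−ω_c) = −75(ω_r−ω_c),  ω_c=0, ω_r=1
Stage 1: ω_s = 0 − (75/21)(1−0) = -25/7
  ⇒ ω_s¹/ω_r¹ = -25/7
Stage 2: N_ring = 38 + 2·25 = 88
Stage 2: 38(ω_s−ω_c) = −88(ω_r−ω_c),  ω_s=0, ω_c=1
Stage 2: ω_r = 1 − (38/88)(0−1) = 63/44
  ⇒ ω_r²/ω_c² = 63/44
Coupling ω_c² = ω_s¹ ⇒ overall = -25/7 × 63/44 = -225/44

-225/44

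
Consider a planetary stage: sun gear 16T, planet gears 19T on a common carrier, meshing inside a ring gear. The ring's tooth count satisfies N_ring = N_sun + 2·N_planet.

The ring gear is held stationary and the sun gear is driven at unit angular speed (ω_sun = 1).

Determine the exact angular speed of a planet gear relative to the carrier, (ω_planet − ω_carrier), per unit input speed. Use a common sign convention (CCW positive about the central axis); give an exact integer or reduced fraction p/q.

N_ring = 16 + 2·19 = 54
16(ω_s−ω_c) = −54(ω_r−ω_c),  ω_r=0, ω_s=1
16(1−ω_c) = −54(0−ω_c)  ⇒  70ω_c = 16  ⇒  ω_c = 8/35
sun–planet: 16·(1−8/35) = −19·(ω_p−ω_c)  ⇒  ω_p−ω_c = −(16/19)·(27/35) = -432/665

-432/665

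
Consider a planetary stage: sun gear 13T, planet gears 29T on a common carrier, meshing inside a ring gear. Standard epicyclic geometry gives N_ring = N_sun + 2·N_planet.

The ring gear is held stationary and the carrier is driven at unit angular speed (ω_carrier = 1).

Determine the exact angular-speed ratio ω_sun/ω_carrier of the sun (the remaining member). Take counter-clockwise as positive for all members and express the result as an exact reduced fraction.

84/13

N_ring = 13 + 2·29 = 71
13(ω_s−ω_c) = −71(ω_r−ω_c),  ω_r=0, ω_c=1
ω_s = 1 − (71/13)(0−1) = 84/13
ω_s/ω_c = 84/13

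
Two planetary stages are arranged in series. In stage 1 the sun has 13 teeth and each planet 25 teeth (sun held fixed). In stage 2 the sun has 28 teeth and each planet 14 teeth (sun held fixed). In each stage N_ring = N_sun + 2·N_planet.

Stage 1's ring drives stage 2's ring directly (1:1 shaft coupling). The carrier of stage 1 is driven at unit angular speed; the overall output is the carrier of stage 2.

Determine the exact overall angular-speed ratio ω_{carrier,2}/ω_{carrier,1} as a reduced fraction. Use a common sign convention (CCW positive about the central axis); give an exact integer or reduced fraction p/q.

Stage 1: N_ring = 13 + 2·25 = 63
Stage 1: 13(ω_s−ω_c) = −63(ω_r−ω_c),  ω_s=0, ω_c=1
Stage 1: ω_r = 1 − (13/63)(0−1) = 76/63
  ⇒ ω_r¹/ω_c¹ = 76/63
Stage 2: N_ring = 28 + 2·14 = 56
Stage 2: 28(ω_s−ω_c) = −56(ω_r−ω_c),  ω_s=0, ω_r=1
Stage 2: 28(0−ω_c) = −56(1−ω_c)  ⇒  84ω_c = 56  ⇒  ω_c = 2/3
  ⇒ ω_c²/ω_r² = 2/3
Coupling ω_r² = ω_r¹ ⇒ overall = 76/63 × 2/3 = 152/189

152/189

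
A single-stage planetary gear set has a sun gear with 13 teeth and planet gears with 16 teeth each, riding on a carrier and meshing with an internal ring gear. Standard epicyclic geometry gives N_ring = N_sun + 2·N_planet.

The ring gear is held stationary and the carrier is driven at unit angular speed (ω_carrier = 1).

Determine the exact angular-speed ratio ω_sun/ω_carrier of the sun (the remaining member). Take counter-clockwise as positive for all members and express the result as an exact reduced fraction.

N_ring = 13 + 2·16 = 45
13(ω_s−ω_c) = −45(ω_r−ω_c),  ω_r=0, ω_c=1
ω_s = 1 − (45/13)(0−1) = 58/13
ω_s/ω_c = 58/13

58/13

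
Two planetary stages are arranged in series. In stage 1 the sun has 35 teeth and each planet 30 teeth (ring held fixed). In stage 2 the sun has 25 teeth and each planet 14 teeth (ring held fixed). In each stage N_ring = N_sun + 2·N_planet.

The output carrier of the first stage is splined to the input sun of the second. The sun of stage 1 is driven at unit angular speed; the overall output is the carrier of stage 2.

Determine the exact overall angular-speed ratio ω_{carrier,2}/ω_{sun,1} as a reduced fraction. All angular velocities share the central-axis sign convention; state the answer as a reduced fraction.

175/2028

Stage 1: N_ring = 35 + 2·30 = 95
Stage 1: 35(ω_s−ω_c) = −95(ω_r−ω_c),  ω_r=0, ω_s=1
Stage 1: 35(1−ω_c) = −95(0−ω_c)  ⇒  130ω_c = 35  ⇒  ω_c = 7/26
  ⇒ ω_c¹/ω_s¹ = 7/26
Stage 2: N_ring = 25 + 2·14 = 53
Stage 2: 25(ω_s−ω_c) = −53(ω_r−ω_c),  ω_r=0, ω_s=1
Stage 2: 25(1−ω_c) = −53(0−ω_c)  ⇒  78ω_c = 25  ⇒  ω_c = 25/78
  ⇒ ω_c²/ω_s² = 25/78
Coupling ω_s² = ω_c¹ ⇒ overall = 7/26 × 25/78 = 175/2028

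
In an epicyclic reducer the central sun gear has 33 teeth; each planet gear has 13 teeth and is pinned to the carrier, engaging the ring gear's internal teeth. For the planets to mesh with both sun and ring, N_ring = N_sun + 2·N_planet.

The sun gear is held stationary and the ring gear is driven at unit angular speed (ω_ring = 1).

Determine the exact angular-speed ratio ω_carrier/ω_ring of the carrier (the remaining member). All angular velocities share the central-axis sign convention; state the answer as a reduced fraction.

59/92

N_ring = 33 + 2·13 = 59
33(ω_s−ω_c) = −59(ω_r−ω_c),  ω_s=0, ω_r=1
33(0−ω_c) = −59(1−ω_c)  ⇒  92ω_c = 59  ⇒  ω_c = 59/92
ω_c/ω_r = 59/92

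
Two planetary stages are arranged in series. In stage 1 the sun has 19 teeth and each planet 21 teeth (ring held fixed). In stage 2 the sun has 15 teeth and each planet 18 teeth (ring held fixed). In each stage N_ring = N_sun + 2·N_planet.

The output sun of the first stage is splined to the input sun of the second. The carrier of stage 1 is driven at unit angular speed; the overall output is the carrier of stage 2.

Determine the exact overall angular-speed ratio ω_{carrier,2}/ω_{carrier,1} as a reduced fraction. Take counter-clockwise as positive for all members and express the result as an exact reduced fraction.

200/209

Stage 1: N_ring = 19 + 2·21 = 61
Stage 1: 19(ω_s−ω_c) = −61(ω_r−ω_c),  ω_r=0, ω_c=1
Stage 1: ω_s = 1 − (61/19)(0−1) = 80/19
  ⇒ ω_s¹/ω_c¹ = 80/19
Stage 2: N_ring = 15 + 2·18 = 51
Stage 2: 15(ω_s−ω_c) = −51(ω_r−ω_c),  ω_r=0, ω_s=1
Stage 2: 15(1−ω_c) = −51(0−ω_c)  ⇒  66ω_c = 15  ⇒  ω_c = 5/22
  ⇒ ω_c²/ω_s² = 5/22
Coupling ω_s² = ω_s¹ ⇒ overall = 80/19 × 5/22 = 200/209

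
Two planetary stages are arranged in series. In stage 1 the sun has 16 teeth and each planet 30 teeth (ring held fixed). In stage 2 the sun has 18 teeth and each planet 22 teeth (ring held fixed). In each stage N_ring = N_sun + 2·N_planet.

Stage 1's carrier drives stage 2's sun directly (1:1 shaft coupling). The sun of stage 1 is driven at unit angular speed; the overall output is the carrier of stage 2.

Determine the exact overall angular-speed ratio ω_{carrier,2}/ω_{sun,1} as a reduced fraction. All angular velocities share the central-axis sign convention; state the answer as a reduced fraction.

9/230

Stage 1: N_ring = 16 + 2·30 = 76
Stage 1: 16(ω_s−ω_c) = −76(ω_r−ω_c),  ω_r=0, ω_s=1
Stage 1: 16(1−ω_c) = −76(0−ω_c)  ⇒  92ω_c = 16  ⇒  ω_c = 4/23
  ⇒ ω_c¹/ω_s¹ = 4/23
Stage 2: N_ring = 18 + 2·22 = 62
Stage 2: 18(ω_s−ω_c) = −62(ω_r−ω_c),  ω_r=0, ω_s=1
Stage 2: 18(1−ω_c) = −62(0−ω_c)  ⇒  80ω_c = 18  ⇒  ω_c = 9/40
  ⇒ ω_c²/ω_s² = 9/40
Coupling ω_s² = ω_c¹ ⇒ overall = 4/23 × 9/40 = 9/230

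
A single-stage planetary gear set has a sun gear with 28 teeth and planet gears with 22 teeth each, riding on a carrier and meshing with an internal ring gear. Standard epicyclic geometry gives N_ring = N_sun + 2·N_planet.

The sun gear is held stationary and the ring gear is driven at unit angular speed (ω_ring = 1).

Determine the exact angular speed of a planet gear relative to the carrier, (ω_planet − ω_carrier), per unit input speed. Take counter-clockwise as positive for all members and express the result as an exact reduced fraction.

N_ring = 28 + 2·22 = 72
28(ω_s−ω_c) = −72(ω_r−ω_c),  ω_s=0, ω_r=1
28(0−ω_c) = −72(1−ω_c)  ⇒  100ω_c = 72  ⇒  ω_c = 18/25
sun–planet: 28·(0−18/25) = −22·(ω_p−ω_c)  ⇒  ω_p−ω_c = −(28/22)·(-18/25) = 252/275

252/275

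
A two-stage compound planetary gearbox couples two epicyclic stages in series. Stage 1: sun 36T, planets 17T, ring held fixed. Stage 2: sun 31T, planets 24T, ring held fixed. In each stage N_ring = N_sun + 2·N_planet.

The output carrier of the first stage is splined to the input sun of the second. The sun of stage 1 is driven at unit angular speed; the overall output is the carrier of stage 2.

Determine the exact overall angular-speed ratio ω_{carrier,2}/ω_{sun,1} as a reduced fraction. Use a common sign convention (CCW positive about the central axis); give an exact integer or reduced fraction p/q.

279/2915

Stage 1: N_ring = 36 + 2·17 = 70
Stage 1: 36(ω_s−ω_c) = −70(ω_r−ω_c),  ω_r=0, ω_s=1
Stage 1: 36(1−ω_c) = −70(0−ω_c)  ⇒  106ω_c = 36  ⇒  ω_c = 18/53
  ⇒ ω_c¹/ω_s¹ = 18/53
Stage 2: N_ring = 31 + 2·24 = 79
Stage 2: 31(ω_s−ω_c) = −79(ω_r−ω_c),  ω_r=0, ω_s=1
Stage 2: 31(1−ω_c) = −79(0−ω_c)  ⇒  110ω_c = 31  ⇒  ω_c = 31/110
  ⇒ ω_c²/ω_s² = 31/110
Coupling ω_s² = ω_c¹ ⇒ overall = 18/53 × 31/110 = 279/2915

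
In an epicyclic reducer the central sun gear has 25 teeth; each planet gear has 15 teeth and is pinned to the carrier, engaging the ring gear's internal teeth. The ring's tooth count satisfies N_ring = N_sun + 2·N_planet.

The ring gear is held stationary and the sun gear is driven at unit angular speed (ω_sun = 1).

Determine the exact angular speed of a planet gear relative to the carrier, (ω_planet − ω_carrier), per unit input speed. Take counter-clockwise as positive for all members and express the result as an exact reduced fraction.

-55/48

N_ring = 25 + 2·15 = 55
25(ω_s−ω_c) = −55(ω_r−ω_c),  ω_r=0, ω_s=1
25(1−ω_c) = −55(0−ω_c)  ⇒  80ω_c = 25  ⇒  ω_c = 5/16
sun–planet: 25·(1−5/16) = −15·(ω_p−ω_c)  ⇒  ω_p−ω_c = −(25/15)·(11/16) = -55/48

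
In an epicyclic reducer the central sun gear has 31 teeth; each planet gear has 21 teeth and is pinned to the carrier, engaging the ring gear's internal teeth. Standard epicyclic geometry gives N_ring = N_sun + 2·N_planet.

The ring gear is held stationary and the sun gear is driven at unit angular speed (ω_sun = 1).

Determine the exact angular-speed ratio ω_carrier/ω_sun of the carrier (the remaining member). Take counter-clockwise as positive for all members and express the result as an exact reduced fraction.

31/104

N_ring = 31 + 2·21 = 73
31(ω_s−ω_c) = −73(ω_r−ω_c),  ω_r=0, ω_s=1
31(1−ω_c) = −73(0−ω_c)  ⇒  104ω_c = 31  ⇒  ω_c = 31/104
ω_c/ω_s = 31/104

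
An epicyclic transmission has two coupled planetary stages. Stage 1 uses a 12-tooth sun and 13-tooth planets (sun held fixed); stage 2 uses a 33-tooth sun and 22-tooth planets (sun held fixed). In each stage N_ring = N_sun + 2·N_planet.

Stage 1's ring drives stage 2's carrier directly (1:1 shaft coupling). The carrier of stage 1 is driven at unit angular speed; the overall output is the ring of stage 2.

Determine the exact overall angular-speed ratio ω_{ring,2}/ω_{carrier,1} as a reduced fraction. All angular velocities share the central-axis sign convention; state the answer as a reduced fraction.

Stage 1: N_ring = 12 + 2·13 = 38
Stage 1: 12(ω_s−ω_c) = −38(ω_r−ω_c),  ω_s=0, ω_c=1
Stage 1: ω_r = 1 − (12/38)(0−1) = 25/19
  ⇒ ω_r¹/ω_c¹ = 25/19
Stage 2: N_ring = 33 + 2·22 = 77
Stage 2: 33(ω_s−ω_c) = −77(ω_r−ω_c),  ω_s=0, ω_c=1
Stage 2: ω_r = 1 − (33/77)(0−1) = 10/7
  ⇒ ω_r²/ω_c² = 10/7
Coupling ω_c² = ω_r¹ ⇒ overall = 25/19 × 10/7 = 250/133

250/133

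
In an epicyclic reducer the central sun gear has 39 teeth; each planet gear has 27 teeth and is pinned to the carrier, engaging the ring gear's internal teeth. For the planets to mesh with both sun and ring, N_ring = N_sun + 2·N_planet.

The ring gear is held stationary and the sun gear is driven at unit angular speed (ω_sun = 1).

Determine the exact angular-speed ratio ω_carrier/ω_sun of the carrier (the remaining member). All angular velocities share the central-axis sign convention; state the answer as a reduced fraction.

13/44

N_ring = 39 + 2·27 = 93
39(ω_s−ω_c) = −93(ω_r−ω_c),  ω_r=0, ω_s=1
39(1−ω_c) = −93(0−ω_c)  ⇒  132ω_c = 39  ⇒  ω_c = 13/44
ω_c/ω_s = 13/44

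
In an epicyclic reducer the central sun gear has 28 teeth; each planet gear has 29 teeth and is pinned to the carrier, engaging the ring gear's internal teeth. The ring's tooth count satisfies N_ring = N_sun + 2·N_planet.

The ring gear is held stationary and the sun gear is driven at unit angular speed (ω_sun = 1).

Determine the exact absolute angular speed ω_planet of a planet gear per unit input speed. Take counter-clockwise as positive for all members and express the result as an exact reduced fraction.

N_ring = 28 + 2·29 = 86
28(ω_s−ω_c) = −86(ω_r−ω_c),  ω_r=0, ω_s=1
28(1−ω_c) = −86(0−ω_c)  ⇒  114ω_c = 28  ⇒  ω_c = 14/57
sun–planet: 28·(1−14/57) = −29·(ω_p−ω_c)  ⇒  ω_p−ω_c = −(28/29)·(43/57) = -1204/1653
ω_p = 14/57 − 1204/1653 = -14/29

-14/29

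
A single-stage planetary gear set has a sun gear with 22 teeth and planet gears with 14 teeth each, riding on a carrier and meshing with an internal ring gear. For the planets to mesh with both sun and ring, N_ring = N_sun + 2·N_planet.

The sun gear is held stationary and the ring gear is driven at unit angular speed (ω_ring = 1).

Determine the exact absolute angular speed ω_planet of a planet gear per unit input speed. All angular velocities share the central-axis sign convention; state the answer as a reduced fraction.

25/14

N_ring = 22 + 2·14 = 50
22(ω_s−ω_c) = −50(ω_r−ω_c),  ω_s=0, ω_r=1
22(0−ω_c) = −50(1−ω_c)  ⇒  72ω_c = 50  ⇒  ω_c = 25/36
sun–planet: 22·(0−25/36) = −14·(ω_p−ω_c)  ⇒  ω_p−ω_c = −(22/14)·(-25/36) = 275/252
ω_p = 25/36 + 275/252 = 25/14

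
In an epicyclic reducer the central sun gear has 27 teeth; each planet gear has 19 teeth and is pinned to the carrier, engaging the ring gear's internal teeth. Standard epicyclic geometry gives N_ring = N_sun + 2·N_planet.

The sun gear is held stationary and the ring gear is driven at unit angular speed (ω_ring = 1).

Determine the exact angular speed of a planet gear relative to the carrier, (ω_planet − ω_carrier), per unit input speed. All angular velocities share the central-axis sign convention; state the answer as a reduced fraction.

1755/1748

N_ring = 27 + 2·19 = 65
27(ω_s−ω_c) = −65(ω_r−ω_c),  ω_s=0, ω_r=1
27(0−ω_c) = −65(1−ω_c)  ⇒  92ω_c = 65  ⇒  ω_c = 65/92
sun–planet: 27·(0−65/92) = −19·(ω_p−ω_c)  ⇒  ω_p−ω_c = −(27/19)·(-65/92) = 1755/1748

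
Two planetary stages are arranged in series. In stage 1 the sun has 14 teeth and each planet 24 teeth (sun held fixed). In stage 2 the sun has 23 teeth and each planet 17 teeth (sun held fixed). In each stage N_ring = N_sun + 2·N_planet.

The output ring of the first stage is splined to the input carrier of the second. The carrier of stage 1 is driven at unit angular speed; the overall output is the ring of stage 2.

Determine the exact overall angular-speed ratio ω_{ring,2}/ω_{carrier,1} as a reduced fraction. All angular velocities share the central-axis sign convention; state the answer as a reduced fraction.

Stage 1: N_ring = 14 + 2·24 = 62
Stage 1: 14(ω_s−ω_c) = −62(ω_r−ω_c),  ω_s=0, ω_c=1
Stage 1: ω_r = 1 − (14/62)(0−1) = 38/31
  ⇒ ω_r¹/ω_c¹ = 38/31
Stage 2: N_ring = 23 + 2·17 = 57
Stage 2: 23(ω_s−ω_c) = −57(ω_r−ω_c),  ω_s=0, ω_c=1
Stage 2: ω_r = 1 − (23/57)(0−1) = 80/57
  ⇒ ω_r²/ω_c² = 80/57
Coupling ω_c² = ω_r¹ ⇒ overall = 38/31 × 80/57 = 160/93

160/93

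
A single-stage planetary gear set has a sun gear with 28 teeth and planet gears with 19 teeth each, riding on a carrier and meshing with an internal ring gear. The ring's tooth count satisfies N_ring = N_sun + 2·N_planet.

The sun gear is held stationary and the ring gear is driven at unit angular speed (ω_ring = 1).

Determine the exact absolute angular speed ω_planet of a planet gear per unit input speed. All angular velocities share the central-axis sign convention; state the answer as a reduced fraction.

N_ring = 28 + 2·19 = 66
28(ω_s−ω_c) = −66(ω_r−ω_c),  ω_s=0, ω_r=1
28(0−ω_c) = −66(1−ω_c)  ⇒  94ω_c = 66  ⇒  ω_c = 33/47
sun–planet: 28·(0−33/47) = −19·(ω_p−ω_c)  ⇒  ω_p−ω_c = −(28/19)·(-33/47) = 924/893
ω_p = 33/47 + 924/893 = 33/19

33/19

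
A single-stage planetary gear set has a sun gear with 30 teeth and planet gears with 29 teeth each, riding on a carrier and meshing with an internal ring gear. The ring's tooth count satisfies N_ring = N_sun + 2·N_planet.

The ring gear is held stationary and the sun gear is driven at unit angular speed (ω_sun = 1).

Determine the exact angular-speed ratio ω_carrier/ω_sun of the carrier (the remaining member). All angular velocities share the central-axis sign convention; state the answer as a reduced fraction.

15/59

N_ring = 30 + 2·29 = 88
30(ω_s−ω_c) = −88(ω_r−ω_c),  ω_r=0, ω_s=1
30(1−ω_c) = −88(0−ω_c)  ⇒  118ω_c = 30  ⇒  ω_c = 15/59
ω_c/ω_s = 15/59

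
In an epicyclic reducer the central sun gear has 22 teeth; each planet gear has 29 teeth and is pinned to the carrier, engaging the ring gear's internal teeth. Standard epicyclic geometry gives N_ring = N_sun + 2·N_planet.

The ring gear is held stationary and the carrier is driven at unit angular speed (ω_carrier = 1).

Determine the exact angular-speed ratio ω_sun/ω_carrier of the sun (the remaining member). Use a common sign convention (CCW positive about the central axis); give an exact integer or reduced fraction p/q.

51/11

N_ring = 22 + 2·29 = 80
22(ω_s−ω_c) = −80(ω_r−ω_c),  ω_r=0, ω_c=1
ω_s = 1 − (80/22)(0−1) = 51/11
ω_s/ω_c = 51/11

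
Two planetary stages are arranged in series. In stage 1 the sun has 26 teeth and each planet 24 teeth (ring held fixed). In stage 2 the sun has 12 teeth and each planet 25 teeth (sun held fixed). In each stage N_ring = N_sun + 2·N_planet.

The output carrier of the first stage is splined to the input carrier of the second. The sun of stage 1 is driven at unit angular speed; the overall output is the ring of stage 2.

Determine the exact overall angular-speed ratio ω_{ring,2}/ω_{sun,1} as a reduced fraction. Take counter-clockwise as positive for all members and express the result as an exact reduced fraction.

Stage 1: N_ring = 26 + 2·24 = 74
Stage 1: 26(ω_s−ω_c) = −74(ω_r−ω_c),  ω_r=0, ω_s=1
Stage 1: 26(1−ω_c) = −74(0−ω_c)  ⇒  100ω_c = 26  ⇒  ω_c = 13/50
  ⇒ ω_c¹/ω_s¹ = 13/50
Stage 2: N_ring = 12 + 2·25 = 62
Stage 2: 12(ω_s−ω_c) = −62(ω_r−ω_c),  ω_s=0, ω_c=1
Stage 2: ω_r = 1 − (12/62)(0−1) = 37/31
  ⇒ ω_r²/ω_c² = 37/31
Coupling ω_c² = ω_c¹ ⇒ overall = 13/50 × 37/31 = 481/1550

481/1550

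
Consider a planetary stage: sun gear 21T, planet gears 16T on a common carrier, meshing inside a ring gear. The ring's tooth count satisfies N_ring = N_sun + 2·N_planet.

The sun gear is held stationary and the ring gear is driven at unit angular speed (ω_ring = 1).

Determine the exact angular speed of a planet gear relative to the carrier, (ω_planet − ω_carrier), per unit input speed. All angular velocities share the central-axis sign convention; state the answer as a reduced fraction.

1113/1184

N_ring = 21 + 2·16 = 53
21(ω_s−ω_c) = −53(ω_r−ω_c),  ω_s=0, ω_r=1
21(0−ω_c) = −53(1−ω_c)  ⇒  74ω_c = 53  ⇒  ω_c = 53/74
sun–planet: 21·(0−53/74) = −16·(ω_p−ω_c)  ⇒  ω_p−ω_c = −(21/16)·(-53/74) = 1113/1184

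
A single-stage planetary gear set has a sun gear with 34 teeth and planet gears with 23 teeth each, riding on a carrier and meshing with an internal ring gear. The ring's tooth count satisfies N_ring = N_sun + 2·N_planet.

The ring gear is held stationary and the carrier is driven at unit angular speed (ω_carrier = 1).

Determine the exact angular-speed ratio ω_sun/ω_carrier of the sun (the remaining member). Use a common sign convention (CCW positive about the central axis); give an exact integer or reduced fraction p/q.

57/17

N_ring = 34 + 2·23 = 80
34(ω_s−ω_c) = −80(ω_r−ω_c),  ω_r=0, ω_c=1
ω_s = 1 − (80/34)(0−1) = 57/17
ω_s/ω_c = 57/17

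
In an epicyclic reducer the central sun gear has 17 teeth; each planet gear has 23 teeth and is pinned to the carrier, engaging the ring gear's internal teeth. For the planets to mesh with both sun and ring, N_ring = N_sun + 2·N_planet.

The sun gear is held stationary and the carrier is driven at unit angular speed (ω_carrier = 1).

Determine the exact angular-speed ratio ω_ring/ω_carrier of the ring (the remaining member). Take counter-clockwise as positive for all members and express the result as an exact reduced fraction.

80/63

N_ring = 17 + 2·23 = 63
17(ω_s−ω_c) = −63(ω_r−ω_c),  ω_s=0, ω_c=1
ω_r = 1 − (17/63)(0−1) = 80/63
ω_r/ω_c = 80/63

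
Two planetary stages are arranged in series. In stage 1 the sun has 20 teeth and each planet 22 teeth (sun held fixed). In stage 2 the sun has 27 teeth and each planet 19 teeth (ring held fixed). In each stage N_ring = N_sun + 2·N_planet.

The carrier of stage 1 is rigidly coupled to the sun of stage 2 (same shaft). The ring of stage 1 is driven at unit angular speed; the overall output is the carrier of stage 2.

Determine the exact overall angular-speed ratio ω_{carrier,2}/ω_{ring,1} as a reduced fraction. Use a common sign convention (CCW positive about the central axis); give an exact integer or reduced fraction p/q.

Stage 1: N_ring = 20 + 2·22 = 64
Stage 1: 20(ω_s−ω_c) = −64(ω_r−ω_c),  ω_s=0, ω_r=1
Stage 1: 20(0−ω_c) = −64(1−ω_c)  ⇒  84ω_c = 64  ⇒  ω_c = 16/21
  ⇒ ω_c¹/ω_r¹ = 16/21
Stage 2: N_ring = 27 + 2·19 = 65
Stage 2: 27(ω_s−ω_c) = −65(ω_r−ω_c),  ω_r=0, ω_s=1
Stage 2: 27(1−ω_c) = −65(0−ω_c)  ⇒  92ω_c = 27  ⇒  ω_c = 27/92
  ⇒ ω_c²/ω_s² = 27/92
Coupling ω_s² = ω_c¹ ⇒ overall = 16/21 × 27/92 = 36/161

36/161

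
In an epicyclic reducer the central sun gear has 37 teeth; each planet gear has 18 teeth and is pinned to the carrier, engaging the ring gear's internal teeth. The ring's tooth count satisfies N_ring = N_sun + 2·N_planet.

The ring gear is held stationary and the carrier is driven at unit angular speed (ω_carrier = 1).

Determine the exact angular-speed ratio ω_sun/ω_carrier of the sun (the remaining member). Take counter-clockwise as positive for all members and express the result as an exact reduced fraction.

110/37

N_ring = 37 + 2·18 = 73
37(ω_s−ω_c) = −73(ω_r−ω_c),  ω_r=0, ω_c=1
ω_s = 1 − (73/37)(0−1) = 110/37
ω_s/ω_c = 110/37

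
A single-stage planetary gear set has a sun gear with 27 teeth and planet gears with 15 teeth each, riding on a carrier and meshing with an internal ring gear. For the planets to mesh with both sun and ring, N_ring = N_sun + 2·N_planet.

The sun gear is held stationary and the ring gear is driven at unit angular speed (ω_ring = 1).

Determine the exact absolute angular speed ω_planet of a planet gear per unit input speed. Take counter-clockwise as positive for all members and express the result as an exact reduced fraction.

N_ring = 27 + 2·15 = 57
27(ω_s−ω_c) = −57(ω_r−ω_c),  ω_s=0, ω_r=1
27(0−ω_c) = −57(1−ω_c)  ⇒  84ω_c = 57  ⇒  ω_c = 19/28
sun–planet: 27·(0−19/28) = −15·(ω_p−ω_c)  ⇒  ω_p−ω_c = −(27/15)·(-19/28) = 171/140
ω_p = 19/28 + 171/140 = 19/10

19/10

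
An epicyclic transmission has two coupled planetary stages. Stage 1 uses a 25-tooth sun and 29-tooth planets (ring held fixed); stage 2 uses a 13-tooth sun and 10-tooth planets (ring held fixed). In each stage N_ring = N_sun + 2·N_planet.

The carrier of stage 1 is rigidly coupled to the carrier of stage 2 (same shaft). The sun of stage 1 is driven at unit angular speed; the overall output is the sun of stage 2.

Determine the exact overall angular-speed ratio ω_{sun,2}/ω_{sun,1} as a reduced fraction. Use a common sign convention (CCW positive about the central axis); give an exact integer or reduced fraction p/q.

575/702

Stage 1: N_ring = 25 + 2·29 = 83
Stage 1: 25(ω_s−ω_c) = −83(ω_r−ω_c),  ω_r=0, ω_s=1
Stage 1: 25(1−ω_c) = −83(0−ω_c)  ⇒  108ω_c = 25  ⇒  ω_c = 25/108
  ⇒ ω_c¹/ω_s¹ = 25/108
Stage 2: N_ring = 13 + 2·10 = 33
Stage 2: 13(ω_s−ω_c) = −33(ω_r−ω_c),  ω_r=0, ω_c=1
Stage 2: ω_s = 1 − (33/13)(0−1) = 46/13
  ⇒ ω_s²/ω_c² = 46/13
Coupling ω_c² = ω_c¹ ⇒ overall = 25/108 × 46/13 = 575/702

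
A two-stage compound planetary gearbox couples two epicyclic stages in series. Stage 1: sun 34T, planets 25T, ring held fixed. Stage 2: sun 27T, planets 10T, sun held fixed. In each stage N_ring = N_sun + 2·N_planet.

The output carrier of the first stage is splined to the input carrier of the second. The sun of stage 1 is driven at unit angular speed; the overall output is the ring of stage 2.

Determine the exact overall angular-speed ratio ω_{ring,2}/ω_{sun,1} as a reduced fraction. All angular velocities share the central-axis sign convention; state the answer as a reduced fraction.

Stage 1: N_ring = 34 + 2·25 = 84
Stage 1: 34(ω_s−ω_c) = −84(ω_r−ω_c),  ω_r=0, ω_s=1
Stage 1: 34(1−ω_c) = −84(0−ω_c)  ⇒  118ω_c = 34  ⇒  ω_c = 17/59
  ⇒ ω_c¹/ω_s¹ = 17/59
Stage 2: N_ring = 27 + 2·10 = 47
Stage 2: 27(ω_s−ω_c) = −47(ω_r−ω_c),  ω_s=0, ω_c=1
Stage 2: ω_r = 1 − (27/47)(0−1) = 74/47
  ⇒ ω_r²/ω_c² = 74/47
Coupling ω_c² = ω_c¹ ⇒ overall = 17/59 × 74/47 = 1258/2773

1258/2773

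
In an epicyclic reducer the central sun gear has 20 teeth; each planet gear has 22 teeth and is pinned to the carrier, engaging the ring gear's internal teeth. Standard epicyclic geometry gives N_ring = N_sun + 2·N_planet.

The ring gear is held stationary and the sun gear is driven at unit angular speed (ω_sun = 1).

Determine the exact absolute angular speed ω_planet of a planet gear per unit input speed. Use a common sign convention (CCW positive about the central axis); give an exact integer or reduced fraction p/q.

-5/11

N_ring = 20 + 2·22 = 64
20(ω_s−ω_c) = −64(ω_r−ω_c),  ω_r=0, ω_s=1
20(1−ω_c) = −64(0−ω_c)  ⇒  84ω_c = 20  ⇒  ω_c = 5/21
sun–planet: 20·(1−5/21) = −22·(ω_p−ω_c)  ⇒  ω_p−ω_c = −(20/22)·(16/21) = -160/231
ω_p = 5/21 − 160/231 = -5/11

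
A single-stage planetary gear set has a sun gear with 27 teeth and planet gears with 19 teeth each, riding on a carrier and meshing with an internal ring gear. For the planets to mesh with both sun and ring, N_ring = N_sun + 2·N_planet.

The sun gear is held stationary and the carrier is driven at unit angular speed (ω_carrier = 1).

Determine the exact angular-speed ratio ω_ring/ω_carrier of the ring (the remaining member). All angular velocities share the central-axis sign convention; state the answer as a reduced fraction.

92/65

N_ring = 27 + 2·19 = 65
27(ω_s−ω_c) = −65(ω_r−ω_c),  ω_s=0, ω_c=1
ω_r = 1 − (27/65)(0−1) = 92/65
ω_r/ω_c = 92/65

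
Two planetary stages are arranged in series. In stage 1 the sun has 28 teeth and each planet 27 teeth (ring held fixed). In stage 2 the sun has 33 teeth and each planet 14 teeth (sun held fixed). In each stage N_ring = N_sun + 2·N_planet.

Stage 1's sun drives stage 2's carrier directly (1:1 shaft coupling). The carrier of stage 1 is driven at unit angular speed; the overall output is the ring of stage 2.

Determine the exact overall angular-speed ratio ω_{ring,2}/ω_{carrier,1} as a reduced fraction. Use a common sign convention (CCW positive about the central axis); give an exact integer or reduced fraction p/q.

Stage 1: N_ring = 28 + 2·27 = 82
Stage 1: 28(ω_s−ω_c) = −82(ω_r−ω_c),  ω_r=0, ω_c=1
Stage 1: ω_s = 1 − (82/28)(0−1) = 55/14
  ⇒ ω_s¹/ω_c¹ = 55/14
Stage 2: N_ring = 33 + 2·14 = 61
Stage 2: 33(ω_s−ω_c) = −61(ω_r−ω_c),  ω_s=0, ω_c=1
Stage 2: ω_r = 1 − (33/61)(0−1) = 94/61
  ⇒ ω_r²/ω_c² = 94/61
Coupling ω_c² = ω_s¹ ⇒ overall = 55/14 × 94/61 = 2585/427

2585/427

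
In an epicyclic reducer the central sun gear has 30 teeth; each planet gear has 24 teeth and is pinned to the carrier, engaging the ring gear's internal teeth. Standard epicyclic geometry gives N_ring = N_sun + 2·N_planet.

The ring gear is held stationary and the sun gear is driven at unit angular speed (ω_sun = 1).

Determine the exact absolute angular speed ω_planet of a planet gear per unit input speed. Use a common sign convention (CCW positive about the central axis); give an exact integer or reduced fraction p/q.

-5/8

N_ring = 30 + 2·24 = 78
30(ω_s−ω_c) = −78(ω_r−ω_c),  ω_r=0, ω_s=1
30(1−ω_c) = −78(0−ω_c)  ⇒  108ω_c = 30  ⇒  ω_c = 5/18
sun–planet: 30·(1−5/18) = −24·(ω_p−ω_c)  ⇒  ω_p−ω_c = −(30/24)·(13/18) = -65/72
ω_p = 5/18 − 65/72 = -5/8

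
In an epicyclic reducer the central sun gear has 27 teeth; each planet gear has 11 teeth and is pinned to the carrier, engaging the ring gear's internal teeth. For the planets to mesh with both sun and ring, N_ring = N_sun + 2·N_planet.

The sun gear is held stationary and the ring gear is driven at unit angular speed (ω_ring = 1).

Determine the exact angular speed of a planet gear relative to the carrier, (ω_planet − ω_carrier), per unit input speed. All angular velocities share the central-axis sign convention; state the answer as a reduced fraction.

1323/836

N_ring = 27 + 2·11 = 49
27(ω_s−ω_c) = −49(ω_r−ω_c),  ω_s=0, ω_r=1
27(0−ω_c) = −49(1−ω_c)  ⇒  76ω_c = 49  ⇒  ω_c = 49/76
sun–planet: 27·(0−49/76) = −11·(ω_p−ω_c)  ⇒  ω_p−ω_c = −(27/11)·(-49/76) = 1323/836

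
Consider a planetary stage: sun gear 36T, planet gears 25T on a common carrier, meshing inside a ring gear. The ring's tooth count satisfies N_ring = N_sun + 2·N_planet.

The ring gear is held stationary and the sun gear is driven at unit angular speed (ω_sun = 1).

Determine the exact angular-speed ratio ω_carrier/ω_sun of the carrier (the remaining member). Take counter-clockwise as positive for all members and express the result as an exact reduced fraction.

N_ring = 36 + 2·25 = 86
36(ω_s−ω_c) = −86(ω_r−ω_c),  ω_r=0, ω_s=1
36(1−ω_c) = −86(0−ω_c)  ⇒  122ω_c = 36  ⇒  ω_c = 18/61
ω_c/ω_s = 18/61

18/61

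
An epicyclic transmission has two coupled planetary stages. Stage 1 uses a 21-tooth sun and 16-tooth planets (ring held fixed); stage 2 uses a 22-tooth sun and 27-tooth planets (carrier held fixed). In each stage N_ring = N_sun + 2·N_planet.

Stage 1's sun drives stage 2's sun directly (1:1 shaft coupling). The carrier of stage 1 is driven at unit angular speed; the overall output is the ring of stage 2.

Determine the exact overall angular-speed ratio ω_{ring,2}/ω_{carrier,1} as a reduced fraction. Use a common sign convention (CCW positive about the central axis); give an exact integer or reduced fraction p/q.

-407/399

Stage 1: N_ring = 21 + 2·16 = 53
Stage 1: 21(ω_s−ω_c) = −53(ω_r−ω_c),  ω_r=0, ω_c=1
Stage 1: ω_s = 1 − (53/21)(0−1) = 74/21
  ⇒ ω_s¹/ω_c¹ = 74/21
Stage 2: N_ring = 22 + 2·27 = 76
Stage 2: 22(ω_s−ω_c) = −76(ω_r−ω_c),  ω_c=0, ω_s=1
Stage 2: ω_r = 0 − (22/76)(1−0) = -11/38
  ⇒ ω_r²/ω_s² = -11/38
Coupling ω_s² = ω_s¹ ⇒ overall = 74/21 × -11/38 = -407/399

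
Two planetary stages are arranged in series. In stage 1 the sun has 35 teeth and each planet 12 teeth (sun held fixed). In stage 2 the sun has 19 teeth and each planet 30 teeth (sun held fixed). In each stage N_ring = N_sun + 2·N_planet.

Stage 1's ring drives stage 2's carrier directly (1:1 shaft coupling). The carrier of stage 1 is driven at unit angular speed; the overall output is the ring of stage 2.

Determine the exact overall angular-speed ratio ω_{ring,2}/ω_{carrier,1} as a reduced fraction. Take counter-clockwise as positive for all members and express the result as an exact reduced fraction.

9212/4661

Stage 1: N_ring = 35 + 2·12 = 59
Stage 1: 35(ω_s−ω_c) = −59(ω_r−ω_c),  ω_s=0, ω_c=1
Stage 1: ω_r = 1 − (35/59)(0−1) = 94/59
  ⇒ ω_r¹/ω_c¹ = 94/59
Stage 2: N_ring = 19 + 2·30 = 79
Stage 2: 19(ω_s−ω_c) = −79(ω_r−ω_c),  ω_s=0, ω_c=1
Stage 2: ω_r = 1 − (19/79)(0−1) = 98/79
  ⇒ ω_r²/ω_c² = 98/79
Coupling ω_c² = ω_r¹ ⇒ overall = 94/59 × 98/79 = 9212/4661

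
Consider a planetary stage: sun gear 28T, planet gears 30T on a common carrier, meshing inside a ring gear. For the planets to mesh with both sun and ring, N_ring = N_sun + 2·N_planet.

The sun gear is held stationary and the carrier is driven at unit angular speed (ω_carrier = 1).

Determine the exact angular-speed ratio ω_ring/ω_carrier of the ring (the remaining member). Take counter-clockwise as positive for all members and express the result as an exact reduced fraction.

N_ring = 28 + 2·30 = 88
28(ω_s−ω_c) = −88(ω_r−ω_c),  ω_s=0, ω_c=1
ω_r = 1 − (28/88)(0−1) = 29/22
ω_r/ω_c = 29/22

29/22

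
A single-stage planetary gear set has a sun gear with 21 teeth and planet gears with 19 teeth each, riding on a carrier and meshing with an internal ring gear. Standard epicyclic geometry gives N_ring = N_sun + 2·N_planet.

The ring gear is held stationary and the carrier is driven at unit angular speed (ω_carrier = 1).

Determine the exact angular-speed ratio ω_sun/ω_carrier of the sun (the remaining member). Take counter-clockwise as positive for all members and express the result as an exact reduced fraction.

N_ring = 21 + 2·19 = 59
21(ω_s−ω_c) = −59(ω_r−ω_c),  ω_r=0, ω_c=1
ω_s = 1 − (59/21)(0−1) = 80/21
ω_s/ω_c = 80/21

80/21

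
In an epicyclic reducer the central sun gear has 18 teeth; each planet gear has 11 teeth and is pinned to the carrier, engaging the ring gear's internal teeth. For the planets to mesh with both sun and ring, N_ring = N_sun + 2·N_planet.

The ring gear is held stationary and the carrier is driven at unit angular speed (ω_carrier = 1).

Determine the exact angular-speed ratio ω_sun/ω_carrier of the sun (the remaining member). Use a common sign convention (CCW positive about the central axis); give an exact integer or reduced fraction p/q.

29/9

N_ring = 18 + 2·11 = 40
18(ω_s−ω_c) = −40(ω_r−ω_c),  ω_r=0, ω_c=1
ω_s = 1 − (40/18)(0−1) = 29/9
ω_s/ω_c = 29/9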